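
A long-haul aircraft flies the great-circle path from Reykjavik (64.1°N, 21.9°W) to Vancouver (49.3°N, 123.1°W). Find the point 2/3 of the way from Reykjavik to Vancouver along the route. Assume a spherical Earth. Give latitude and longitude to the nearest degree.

The haversine formula gives a central angle δ ≈ 0.894 rad (51.2°) between the endpoints.
Interpolate at f = 2/3 with slerp weights a = sin((1−f)δ)/sin δ ≈ 0.377, b = sin(fδ)/sin δ ≈ 0.720.
p = a·p₁ + b·p₂ ≈ (-0.104, -0.455, 0.885); φ = arcsin(p_z) ≈ 62.20°, λ = atan2(p_y, p_x) ≈ -102.86°.

≈ 62°N, 103°W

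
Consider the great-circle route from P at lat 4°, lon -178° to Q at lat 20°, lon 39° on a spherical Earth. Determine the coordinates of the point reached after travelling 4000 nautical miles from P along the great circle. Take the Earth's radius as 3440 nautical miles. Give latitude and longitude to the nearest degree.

Convert each endpoint to a unit vector on the sphere (x = cos φ cos λ, y = cos φ sin λ, z = sin φ).
The central angle between the endpoints is δ = arccos(p₁·p₂) ≈ 2.382 rad (136.5°). The total great-circle distance is δ·R ≈ 2.382 × 3440 ≈ 8192 nmi, so the target fraction is f = 4000/8192 ≈ 0.488.
Interpolate at f ≈ 0.488 with slerp weights a = sin((1−f)δ)/sin δ ≈ 1.362, b = sin(fδ)/sin δ ≈ 1.332.
p = a·p₁ + b·p₂ ≈ (-0.385, 0.740, 0.551); φ = arcsin(p_z) ≈ 33.42°, λ = atan2(p_y, p_x) ≈ 117.49°.

≈ lat 33°, lon 117°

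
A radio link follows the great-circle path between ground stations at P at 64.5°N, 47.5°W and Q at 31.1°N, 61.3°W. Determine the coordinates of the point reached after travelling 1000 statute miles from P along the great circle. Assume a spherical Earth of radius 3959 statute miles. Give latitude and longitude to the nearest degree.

Write both endpoints as unit vectors p₁, p₂ with components (cos φ cos λ, cos φ sin λ, sin φ).
The central angle between the endpoints is δ = arccos(p₁·p₂) ≈ 0.602 rad (34.5°). The total great-circle distance is δ·R ≈ 0.602 × 3959 ≈ 2383 mi, so the target fraction is f = 1000/2383 ≈ 0.420.
Interpolate at f ≈ 0.420 with slerp weights a = sin((1−f)δ)/sin δ ≈ 0.605, b = sin(fδ)/sin δ ≈ 0.441.
p = a·p₁ + b·p₂ ≈ (0.357, -0.523, 0.774); φ = arcsin(p_z) ≈ 50.68°, λ = atan2(p_y, p_x) ≈ -55.68°.

≈ 51°N, 56°W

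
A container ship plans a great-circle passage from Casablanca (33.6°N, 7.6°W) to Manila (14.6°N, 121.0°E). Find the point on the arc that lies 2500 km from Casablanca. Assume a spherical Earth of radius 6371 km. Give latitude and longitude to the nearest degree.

≈ 44°N, 18°E

Write both endpoints as unit vectors p₁, p₂ with components (cos φ cos λ, cos φ sin λ, sin φ).
The central angle between the endpoints is δ = arccos(p₁·p₂) ≈ 1.943 rad (111.3°). The total great-circle distance is δ·R ≈ 1.943 × 6371 ≈ 12377 km, so the target fraction is f = 2500/12377 ≈ 0.202.
Interpolate at f ≈ 0.202 with slerp weights a = sin((1−f)δ)/sin δ ≈ 1.073, b = sin(fδ)/sin δ ≈ 0.410.
p = a·p₁ + b·p₂ ≈ (0.681, 0.222, 0.697); φ = arcsin(p_z) ≈ 44.21°, λ = atan2(p_y, p_x) ≈ 18.07°.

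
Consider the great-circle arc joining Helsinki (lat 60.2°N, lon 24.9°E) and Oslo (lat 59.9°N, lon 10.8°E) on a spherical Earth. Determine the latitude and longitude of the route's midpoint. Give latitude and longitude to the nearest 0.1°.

Write both endpoints as unit vectors p₁, p₂ with components (cos φ cos λ, cos φ sin λ, sin φ).
The central angle between the endpoints is δ = arccos(p₁·p₂) ≈ 0.123 rad (7.0°).
Interpolate at f = 1/2 with slerp weights a = sin((1−f)δ)/sin δ ≈ 0.501, b = sin(fδ)/sin δ ≈ 0.501.
p = a·p₁ + b·p₂ ≈ (0.473, 0.152, 0.868); φ = arcsin(p_z) ≈ 60.24°, λ = atan2(p_y, p_x) ≈ 17.82°.

≈ lat 60.2°N, lon 17.8°E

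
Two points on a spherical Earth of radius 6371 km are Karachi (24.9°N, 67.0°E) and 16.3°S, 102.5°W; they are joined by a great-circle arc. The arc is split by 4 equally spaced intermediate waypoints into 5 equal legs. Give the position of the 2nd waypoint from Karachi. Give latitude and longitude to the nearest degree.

Convert each endpoint to a unit vector on the sphere (x = cos φ cos λ, y = cos φ sin λ, z = sin φ).
The central angle between the endpoints is δ = arccos(p₁·p₂) ≈ 2.914 rad (167.0°).
Interpolate at f = 2/5 with slerp weights a = sin((1−f)δ)/sin δ ≈ 4.359, b = sin(fδ)/sin δ ≈ 4.070.
p = a·p₁ + b·p₂ ≈ (0.699, -0.174, 0.693); φ = arcsin(p_z) ≈ 43.88°, λ = atan2(p_y, p_x) ≈ -13.99°.

≈ 44°N, 14°W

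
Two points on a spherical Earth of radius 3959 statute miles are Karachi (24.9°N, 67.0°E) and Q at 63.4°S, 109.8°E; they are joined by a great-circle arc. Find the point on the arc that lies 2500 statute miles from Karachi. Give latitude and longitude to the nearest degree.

Convert each endpoint to a unit vector on the sphere (x = cos φ cos λ, y = cos φ sin λ, z = sin φ).
The central angle between the endpoints is δ = arccos(p₁·p₂) ≈ 1.649 rad (94.5°). The total great-circle distance is δ·R ≈ 1.649 × 3959 ≈ 6530 mi, so the target fraction is f = 2500/6530 ≈ 0.383.
Interpolate at f ≈ 0.383 with slerp weights a = sin((1−f)δ)/sin δ ≈ 0.854, b = sin(fδ)/sin δ ≈ 0.592.
p = a·p₁ + b·p₂ ≈ (0.213, 0.962, -0.170); φ = arcsin(p_z) ≈ -9.79°, λ = atan2(p_y, p_x) ≈ 77.53°.

≈ 10°S, 78°E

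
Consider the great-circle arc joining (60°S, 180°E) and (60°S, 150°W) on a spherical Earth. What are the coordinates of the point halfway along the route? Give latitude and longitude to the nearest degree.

Convert each endpoint to a unit vector on the sphere (x = cos φ cos λ, y = cos φ sin λ, z = sin φ).
The central angle between the endpoints is δ = arccos(p₁·p₂) ≈ 0.260 rad (14.9°).
Interpolate at f = 1/2 with slerp weights a = sin((1−f)δ)/sin δ ≈ 0.504, b = sin(fδ)/sin δ ≈ 0.504.
p = a·p₁ + b·p₂ ≈ (-0.470, -0.126, -0.873); φ = arcsin(p_z) ≈ -60.85°, λ = atan2(p_y, p_x) ≈ -165.00°.

≈ (61°S, 165°W)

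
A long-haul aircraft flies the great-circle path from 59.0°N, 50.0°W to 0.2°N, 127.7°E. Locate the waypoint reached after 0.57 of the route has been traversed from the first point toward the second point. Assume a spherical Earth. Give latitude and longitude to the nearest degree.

Write both endpoints as unit vectors p₁, p₂ with components (cos φ cos λ, cos φ sin λ, sin φ).
The central angle between the endpoints is δ = arccos(p₁·p₂) ≈ 2.108 rad (120.8°).
Interpolate at f = 0.57 with slerp weights a = sin((1−f)δ)/sin δ ≈ 0.916, b = sin(fδ)/sin δ ≈ 1.085.
p = a·p₁ + b·p₂ ≈ (-0.360, 0.497, 0.789); φ = arcsin(p_z) ≈ 52.11°, λ = atan2(p_y, p_x) ≈ 125.93°.

≈ 52°N, 126°E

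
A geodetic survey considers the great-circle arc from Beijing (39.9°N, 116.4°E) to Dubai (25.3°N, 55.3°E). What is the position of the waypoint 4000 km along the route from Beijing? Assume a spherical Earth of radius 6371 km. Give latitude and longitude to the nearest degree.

Write both endpoints as unit vectors p₁, p₂ with components (cos φ cos λ, cos φ sin λ, sin φ).
The central angle between the endpoints is δ = arccos(p₁·p₂) ≈ 0.916 rad (52.5°). The total great-circle distance is δ·R ≈ 0.916 × 6371 ≈ 5833 km, so the target fraction is f = 4000/5833 ≈ 0.686.
Interpolate at f ≈ 0.686 with slerp weights a = sin((1−f)δ)/sin δ ≈ 0.358, b = sin(fδ)/sin δ ≈ 0.741.
p = a·p₁ + b·p₂ ≈ (0.259, 0.797, 0.546); φ = arcsin(p_z) ≈ 33.10°, λ = atan2(p_y, p_x) ≈ 71.98°.

≈ (33°N, 72°E)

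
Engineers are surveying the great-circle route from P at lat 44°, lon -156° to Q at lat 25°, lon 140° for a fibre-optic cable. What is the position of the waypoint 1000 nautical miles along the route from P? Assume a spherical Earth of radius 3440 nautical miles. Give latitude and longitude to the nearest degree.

≈ lat 42°, lon -179°

Write both endpoints as unit vectors p₁, p₂ with components (cos φ cos λ, cos φ sin λ, sin φ).
The central angle between the endpoints is δ = arccos(p₁·p₂) ≈ 0.953 rad (54.6°). The total great-circle distance is δ·R ≈ 0.953 × 3440 ≈ 3278 nmi, so the target fraction is f = 1000/3278 ≈ 0.305.
Interpolate at f ≈ 0.305 with slerp weights a = sin((1−f)δ)/sin δ ≈ 0.754, b = sin(fδ)/sin δ ≈ 0.352.
p = a·p₁ + b·p₂ ≈ (-0.740, -0.016, 0.673); φ = arcsin(p_z) ≈ 42.27°, λ = atan2(p_y, p_x) ≈ -178.77°.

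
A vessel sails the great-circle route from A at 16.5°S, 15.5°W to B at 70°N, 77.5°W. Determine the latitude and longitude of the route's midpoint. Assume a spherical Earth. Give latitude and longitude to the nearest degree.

Convert each endpoint to a unit vector on the sphere (x = cos φ cos λ, y = cos φ sin λ, z = sin φ).
The central angle between the endpoints is δ = arccos(p₁·p₂) ≈ 1.684 rad (96.5°).
Interpolate at f = 1/2 with slerp weights a = sin((1−f)δ)/sin δ ≈ 0.751, b = sin(fδ)/sin δ ≈ 0.751.
p = a·p₁ + b·p₂ ≈ (0.749, -0.443, 0.492); φ = arcsin(p_z) ≈ 29.49°, λ = atan2(p_y, p_x) ≈ -30.60°.

≈ 29°N, 31°W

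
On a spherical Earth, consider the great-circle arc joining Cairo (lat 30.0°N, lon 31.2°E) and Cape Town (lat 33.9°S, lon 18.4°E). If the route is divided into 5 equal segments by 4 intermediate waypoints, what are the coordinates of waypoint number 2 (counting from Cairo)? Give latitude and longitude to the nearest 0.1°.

≈ lat 4.4°N, lon 26.1°E

The haversine formula gives a central angle δ ≈ 1.135 rad (65.0°) between the endpoints.
Interpolate at f = 2/5 with slerp weights a = sin((1−f)δ)/sin δ ≈ 0.694, b = sin(fδ)/sin δ ≈ 0.484.
p = a·p₁ + b·p₂ ≈ (0.895, 0.438, 0.077); φ = arcsin(p_z) ≈ 4.44°, λ = atan2(p_y, p_x) ≈ 26.08°.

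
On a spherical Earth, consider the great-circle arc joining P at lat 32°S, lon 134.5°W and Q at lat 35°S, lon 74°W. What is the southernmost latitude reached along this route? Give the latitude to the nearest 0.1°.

≈ 37.6°S

The great circle lies in the plane with unit normal n̂ = (p₁ × p₂)/|p₁ × p₂|.
Here n̂_z ≈ +0.792; the vertex latitude is φ_max = arccos|n̂_z| ≈ 37.6°.
Check via Clairaut: cos φ_max = |cos φ₁| · sin C = cos(32.0°)·sin(110.9°) ≈ 0.792, again giving ≈ 37.6°.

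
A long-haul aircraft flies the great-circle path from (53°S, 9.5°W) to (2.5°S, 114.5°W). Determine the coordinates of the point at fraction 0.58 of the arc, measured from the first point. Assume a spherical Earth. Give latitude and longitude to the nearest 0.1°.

The haversine formula gives a central angle δ ≈ 1.692 rad (96.9°) between the endpoints.
Interpolate at f = 0.58 with slerp weights a = sin((1−f)δ)/sin δ ≈ 0.657, b = sin(fδ)/sin δ ≈ 0.837.
p = a·p₁ + b·p₂ ≈ (0.043, -0.826, -0.561); φ = arcsin(p_z) ≈ -34.15°, λ = atan2(p_y, p_x) ≈ -87.01°.

≈ (34.1°S, 87.0°W)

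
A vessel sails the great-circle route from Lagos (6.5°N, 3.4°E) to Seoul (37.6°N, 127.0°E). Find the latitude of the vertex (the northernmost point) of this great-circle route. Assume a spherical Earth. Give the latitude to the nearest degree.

≈ 45°N

The great circle lies in the plane with unit normal n̂ = (p₁ × p₂)/|p₁ × p₂|.
Here n̂_z ≈ +0.705; the vertex latitude is φ_max = arccos|n̂_z| ≈ 45.2°.
Check via Clairaut: cos φ_max = |cos φ₁| · sin C = cos(6.5°)·sin(45.2°) ≈ 0.705, again giving ≈ 45.2°.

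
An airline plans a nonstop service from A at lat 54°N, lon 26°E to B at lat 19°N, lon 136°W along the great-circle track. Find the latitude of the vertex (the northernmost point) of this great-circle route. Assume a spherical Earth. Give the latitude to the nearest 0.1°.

The great circle lies in the plane with unit normal n̂ = (p₁ × p₂)/|p₁ × p₂|.
Here n̂_z ≈ -0.178; the vertex latitude is φ_max = arccos|n̂_z| ≈ 79.7°.
Check via Clairaut: cos φ_max = |cos φ₁| · sin C = cos(54.0°)·sin(17.6°) ≈ 0.178, again giving ≈ 79.7°.

≈ 79.7°N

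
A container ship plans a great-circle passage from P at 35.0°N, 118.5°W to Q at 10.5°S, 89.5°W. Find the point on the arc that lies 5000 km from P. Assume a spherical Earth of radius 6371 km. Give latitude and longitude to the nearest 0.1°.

≈ 3.4°S, 93.6°W

Write both endpoints as unit vectors p₁, p₂ with components (cos φ cos λ, cos φ sin λ, sin φ).
The central angle between the endpoints is δ = arccos(p₁·p₂) ≈ 0.927 rad (53.1°). The total great-circle distance is δ·R ≈ 0.927 × 6371 ≈ 5908 km, so the target fraction is f = 5000/5908 ≈ 0.846.
Interpolate at f ≈ 0.846 with slerp weights a = sin((1−f)δ)/sin δ ≈ 0.178, b = sin(fδ)/sin δ ≈ 0.883.
p = a·p₁ + b·p₂ ≈ (-0.062, -0.996, -0.059); φ = arcsin(p_z) ≈ -3.39°, λ = atan2(p_y, p_x) ≈ -93.55°.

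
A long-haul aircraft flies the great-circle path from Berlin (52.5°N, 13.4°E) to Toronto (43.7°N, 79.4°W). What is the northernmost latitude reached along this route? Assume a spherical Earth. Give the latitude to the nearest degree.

The great circle lies in the plane with unit normal n̂ = (p₁ × p₂)/|p₁ × p₂|.
Here n̂_z ≈ -0.517; the vertex latitude is φ_max = arccos|n̂_z| ≈ 58.9°.
Check via Clairaut: cos φ_max = |cos φ₁| · sin C = cos(52.5°)·sin(58.1°) ≈ 0.517, again giving ≈ 58.9°.

≈ 59°N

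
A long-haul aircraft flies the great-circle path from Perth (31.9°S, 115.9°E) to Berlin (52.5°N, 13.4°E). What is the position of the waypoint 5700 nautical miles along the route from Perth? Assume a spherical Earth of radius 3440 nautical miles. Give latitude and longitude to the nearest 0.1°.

Convert each endpoint to a unit vector on the sphere (x = cos φ cos λ, y = cos φ sin λ, z = sin φ).
The central angle between the endpoints is δ = arccos(p₁·p₂) ≈ 2.131 rad (122.1°). The total great-circle distance is δ·R ≈ 2.131 × 3440 ≈ 7330 nmi, so the target fraction is f = 5700/7330 ≈ 0.778.
Interpolate at f ≈ 0.778 with slerp weights a = sin((1−f)δ)/sin δ ≈ 0.538, b = sin(fδ)/sin δ ≈ 1.176.
p = a·p₁ + b·p₂ ≈ (0.497, 0.577, 0.648); φ = arcsin(p_z) ≈ 40.42°, λ = atan2(p_y, p_x) ≈ 49.28°.

≈ 40.4°N, 49.3°E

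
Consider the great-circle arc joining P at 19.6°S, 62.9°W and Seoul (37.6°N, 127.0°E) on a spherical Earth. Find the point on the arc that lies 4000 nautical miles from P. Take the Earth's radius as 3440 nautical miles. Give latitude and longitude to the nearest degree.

≈ 41°N, 92°W

From cos δ = sin φ₁ sin φ₂ + cos φ₁ cos φ₂ cos Δλ, the central angle is δ ≈ 2.793 rad (160.0°). The total great-circle distance is δ·R ≈ 2.793 × 3440 ≈ 9609 nmi, so the target fraction is f = 4000/9609 ≈ 0.416.
Interpolate at f ≈ 0.416 with slerp weights a = sin((1−f)δ)/sin δ ≈ 2.924, b = sin(fδ)/sin δ ≈ 2.689.
p = a·p₁ + b·p₂ ≈ (-0.027, -0.751, 0.660); φ = arcsin(p_z) ≈ 41.28°, λ = atan2(p_y, p_x) ≈ -92.07°.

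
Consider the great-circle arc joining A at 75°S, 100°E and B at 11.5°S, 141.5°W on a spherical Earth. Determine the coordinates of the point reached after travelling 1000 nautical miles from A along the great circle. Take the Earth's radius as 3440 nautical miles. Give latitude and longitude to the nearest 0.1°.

≈ 74.3°S, 166.4°E

Write both endpoints as unit vectors p₁, p₂ with components (cos φ cos λ, cos φ sin λ, sin φ).
The central angle between the endpoints is δ = arccos(p₁·p₂) ≈ 1.499 rad (85.9°). The total great-circle distance is δ·R ≈ 1.499 × 3440 ≈ 5157 nmi, so the target fraction is f = 1000/5157 ≈ 0.194.
Interpolate at f ≈ 0.194 with slerp weights a = sin((1−f)δ)/sin δ ≈ 0.937, b = sin(fδ)/sin δ ≈ 0.287.
p = a·p₁ + b·p₂ ≈ (-0.263, 0.064, -0.963); φ = arcsin(p_z) ≈ -74.33°, λ = atan2(p_y, p_x) ≈ 166.37°.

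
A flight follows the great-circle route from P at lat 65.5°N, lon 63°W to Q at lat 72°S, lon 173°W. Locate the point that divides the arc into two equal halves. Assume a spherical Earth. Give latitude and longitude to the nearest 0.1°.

≈ lat 5.5°S, lon 106.2°W

From cos δ = sin φ₁ sin φ₂ + cos φ₁ cos φ₂ cos Δλ, the central angle is δ ≈ 2.712 rad (155.4°).
Interpolate at f = 1/2 with slerp weights a = sin((1−f)δ)/sin δ ≈ 2.347, b = sin(fδ)/sin δ ≈ 2.347.
p = a·p₁ + b·p₂ ≈ (-0.278, -0.956, -0.096); φ = arcsin(p_z) ≈ -5.54°, λ = atan2(p_y, p_x) ≈ -106.22°.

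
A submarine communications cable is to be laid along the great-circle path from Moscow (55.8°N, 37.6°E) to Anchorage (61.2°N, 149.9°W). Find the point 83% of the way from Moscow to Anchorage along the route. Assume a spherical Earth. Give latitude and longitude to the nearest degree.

≈ 72°N, 153°W

Write both endpoints as unit vectors p₁, p₂ with components (cos φ cos λ, cos φ sin λ, sin φ).
The central angle between the endpoints is δ = arccos(p₁·p₂) ≈ 1.097 rad (62.9°).
Interpolate at f = 0.83 with slerp weights a = sin((1−f)δ)/sin δ ≈ 0.208, b = sin(fδ)/sin δ ≈ 0.888.
p = a·p₁ + b·p₂ ≈ (-0.277, -0.143, 0.950); φ = arcsin(p_z) ≈ 71.83°, λ = atan2(p_y, p_x) ≈ -152.71°.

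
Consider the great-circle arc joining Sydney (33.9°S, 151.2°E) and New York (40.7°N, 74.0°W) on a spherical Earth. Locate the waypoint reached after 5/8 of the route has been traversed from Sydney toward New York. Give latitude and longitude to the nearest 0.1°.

≈ 19.9°N, 133.1°W

The haversine formula gives a central angle δ ≈ 2.510 rad (143.8°) between the endpoints.
Interpolate at f = 5/8 with slerp weights a = sin((1−f)δ)/sin δ ≈ 1.369, b = sin(fδ)/sin δ ≈ 1.694.
p = a·p₁ + b·p₂ ≈ (-0.642, -0.687, 0.341); φ = arcsin(p_z) ≈ 19.93°, λ = atan2(p_y, p_x) ≈ -133.06°.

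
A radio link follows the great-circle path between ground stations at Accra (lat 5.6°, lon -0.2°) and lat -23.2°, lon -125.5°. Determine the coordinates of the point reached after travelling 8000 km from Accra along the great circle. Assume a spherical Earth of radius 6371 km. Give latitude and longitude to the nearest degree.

≈ lat -21°, lon -68°

The haversine formula gives a central angle δ ≈ 2.174 rad (124.5°) between the endpoints. The total great-circle distance is δ·R ≈ 2.174 × 6371 ≈ 13849 km, so the target fraction is f = 8000/13849 ≈ 0.578.
Interpolate at f ≈ 0.578 with slerp weights a = sin((1−f)δ)/sin δ ≈ 0.964, b = sin(fδ)/sin δ ≈ 1.154.
p = a·p₁ + b·p₂ ≈ (0.344, -0.867, -0.361); φ = arcsin(p_z) ≈ -21.14°, λ = atan2(p_y, p_x) ≈ -68.37°.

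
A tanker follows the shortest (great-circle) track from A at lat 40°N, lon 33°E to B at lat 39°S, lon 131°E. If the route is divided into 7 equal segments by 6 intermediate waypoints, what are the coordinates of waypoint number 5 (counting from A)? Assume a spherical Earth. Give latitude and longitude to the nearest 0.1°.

≈ lat 17.8°S, lon 100.3°E

From cos δ = sin φ₁ sin φ₂ + cos φ₁ cos φ₂ cos Δλ, the central angle is δ ≈ 2.080 rad (119.2°).
Interpolate at f = 5/7 with slerp weights a = sin((1−f)δ)/sin δ ≈ 0.641, b = sin(fδ)/sin δ ≈ 1.141.
p = a·p₁ + b·p₂ ≈ (-0.170, 0.937, -0.306); φ = arcsin(p_z) ≈ -17.82°, λ = atan2(p_y, p_x) ≈ 100.28°.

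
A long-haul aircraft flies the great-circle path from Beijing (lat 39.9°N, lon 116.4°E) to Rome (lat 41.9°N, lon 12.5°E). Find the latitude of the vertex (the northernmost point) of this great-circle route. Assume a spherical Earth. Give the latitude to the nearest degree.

≈ 55°N

The great circle lies in the plane with unit normal n̂ = (p₁ × p₂)/|p₁ × p₂|.
Here n̂_z ≈ -0.579; the vertex latitude is φ_max = arccos|n̂_z| ≈ 54.6°.
Check via Clairaut: cos φ_max = |cos φ₁| · sin C = cos(39.9°)·sin(49.0°) ≈ 0.579, again giving ≈ 54.6°.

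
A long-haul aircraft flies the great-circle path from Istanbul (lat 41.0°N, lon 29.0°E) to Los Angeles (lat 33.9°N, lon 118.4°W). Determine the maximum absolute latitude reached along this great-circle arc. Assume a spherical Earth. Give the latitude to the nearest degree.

The great circle lies in the plane with unit normal n̂ = (p₁ × p₂)/|p₁ × p₂|.
Here n̂_z ≈ -0.342; the vertex latitude is φ_max = arccos|n̂_z| ≈ 70.0°.
Check via Clairaut: cos φ_max = |cos φ₁| · sin C = cos(41.0°)·sin(26.9°) ≈ 0.342, again giving ≈ 70.0°.

≈ 70°N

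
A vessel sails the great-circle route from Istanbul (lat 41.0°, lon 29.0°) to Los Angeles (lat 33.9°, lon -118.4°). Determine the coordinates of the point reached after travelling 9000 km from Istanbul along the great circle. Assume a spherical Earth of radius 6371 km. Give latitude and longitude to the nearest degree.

Convert each endpoint to a unit vector on the sphere (x = cos φ cos λ, y = cos φ sin λ, z = sin φ).
The central angle between the endpoints is δ = arccos(p₁·p₂) ≈ 1.733 rad (99.3°). The total great-circle distance is δ·R ≈ 1.733 × 6371 ≈ 11043 km, so the target fraction is f = 9000/11043 ≈ 0.815.
Interpolate at f ≈ 0.815 with slerp weights a = sin((1−f)δ)/sin δ ≈ 0.319, b = sin(fδ)/sin δ ≈ 1.001.
p = a·p₁ + b·p₂ ≈ (-0.184, -0.614, 0.768); φ = arcsin(p_z) ≈ 50.15°, λ = atan2(p_y, p_x) ≈ -106.71°.

≈ lat 50°, lon -107°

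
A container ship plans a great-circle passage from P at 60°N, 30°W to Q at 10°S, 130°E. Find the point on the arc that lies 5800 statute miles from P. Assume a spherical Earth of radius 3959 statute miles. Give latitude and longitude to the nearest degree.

≈ 33°N, 120°E

Convert each endpoint to a unit vector on the sphere (x = cos φ cos λ, y = cos φ sin λ, z = sin φ).
The central angle between the endpoints is δ = arccos(p₁·p₂) ≈ 2.231 rad (127.8°). The total great-circle distance is δ·R ≈ 2.231 × 3959 ≈ 8832 mi, so the target fraction is f = 5800/8832 ≈ 0.657.
Interpolate at f ≈ 0.657 with slerp weights a = sin((1−f)δ)/sin δ ≈ 0.877, b = sin(fδ)/sin δ ≈ 1.259.
p = a·p₁ + b·p₂ ≈ (-0.417, 0.730, 0.541); φ = arcsin(p_z) ≈ 32.76°, λ = atan2(p_y, p_x) ≈ 119.72°.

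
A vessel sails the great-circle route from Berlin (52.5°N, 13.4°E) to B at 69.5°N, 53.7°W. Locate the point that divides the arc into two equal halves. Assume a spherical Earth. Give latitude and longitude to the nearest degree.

The haversine formula gives a central angle δ ≈ 0.599 rad (34.3°) between the endpoints.
Interpolate at f = 1/2 with slerp weights a = sin((1−f)δ)/sin δ ≈ 0.523, b = sin(fδ)/sin δ ≈ 0.523.
p = a·p₁ + b·p₂ ≈ (0.418, -0.074, 0.905); φ = arcsin(p_z) ≈ 64.86°, λ = atan2(p_y, p_x) ≈ -10.01°.

≈ 65°N, 10°W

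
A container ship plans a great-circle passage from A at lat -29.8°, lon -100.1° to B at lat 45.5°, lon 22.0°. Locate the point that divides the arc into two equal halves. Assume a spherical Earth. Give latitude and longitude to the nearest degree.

Convert each endpoint to a unit vector on the sphere (x = cos φ cos λ, y = cos φ sin λ, z = sin φ).
The central angle between the endpoints is δ = arccos(p₁·p₂) ≈ 2.315 rad (132.7°).
Interpolate at f = 1/2 with slerp weights a = sin((1−f)δ)/sin δ ≈ 1.245, b = sin(fδ)/sin δ ≈ 1.245.
p = a·p₁ + b·p₂ ≈ (0.620, -0.737, 0.269); φ = arcsin(p_z) ≈ 15.63°, λ = atan2(p_y, p_x) ≈ -49.93°.

≈ lat 16°, lon -50°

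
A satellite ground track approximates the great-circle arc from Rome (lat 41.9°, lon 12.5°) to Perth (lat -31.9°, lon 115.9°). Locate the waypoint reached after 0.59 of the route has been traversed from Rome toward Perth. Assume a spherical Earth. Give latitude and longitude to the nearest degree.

≈ lat 0°, lon 77°

From cos δ = sin φ₁ sin φ₂ + cos φ₁ cos φ₂ cos Δλ, the central angle is δ ≈ 2.094 rad (120.0°).
Interpolate at f = 0.59 with slerp weights a = sin((1−f)δ)/sin δ ≈ 0.873, b = sin(fδ)/sin δ ≈ 1.090.
p = a·p₁ + b·p₂ ≈ (0.231, 0.973, 0.007); φ = arcsin(p_z) ≈ 0.43°, λ = atan2(p_y, p_x) ≈ 76.67°.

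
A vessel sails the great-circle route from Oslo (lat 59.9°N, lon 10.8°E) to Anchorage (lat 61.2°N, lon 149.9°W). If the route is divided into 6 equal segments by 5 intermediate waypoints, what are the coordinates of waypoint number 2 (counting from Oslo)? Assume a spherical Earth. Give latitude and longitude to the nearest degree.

≈ lat 78°N, lon 7°W

From cos δ = sin φ₁ sin φ₂ + cos φ₁ cos φ₂ cos Δλ, the central angle is δ ≈ 1.012 rad (58.0°).
Interpolate at f = 2/6 with slerp weights a = sin((1−f)δ)/sin δ ≈ 0.737, b = sin(fδ)/sin δ ≈ 0.390.
p = a·p₁ + b·p₂ ≈ (0.200, -0.025, 0.979); φ = arcsin(p_z) ≈ 78.36°, λ = atan2(p_y, p_x) ≈ -7.14°.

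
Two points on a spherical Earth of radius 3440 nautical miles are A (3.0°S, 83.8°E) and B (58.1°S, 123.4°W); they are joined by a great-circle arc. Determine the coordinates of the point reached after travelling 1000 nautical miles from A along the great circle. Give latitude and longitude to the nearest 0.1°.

≈ (19.0°S, 88.4°E)

Write both endpoints as unit vectors p₁, p₂ with components (cos φ cos λ, cos φ sin λ, sin φ).
The central angle between the endpoints is δ = arccos(p₁·p₂) ≈ 2.010 rad (115.1°). The total great-circle distance is δ·R ≈ 2.010 × 3440 ≈ 6913 nmi, so the target fraction is f = 1000/6913 ≈ 0.145.
Interpolate at f ≈ 0.145 with slerp weights a = sin((1−f)δ)/sin δ ≈ 1.093, b = sin(fδ)/sin δ ≈ 0.317.
p = a·p₁ + b·p₂ ≈ (0.026, 0.945, -0.326); φ = arcsin(p_z) ≈ -19.03°, λ = atan2(p_y, p_x) ≈ 88.44°.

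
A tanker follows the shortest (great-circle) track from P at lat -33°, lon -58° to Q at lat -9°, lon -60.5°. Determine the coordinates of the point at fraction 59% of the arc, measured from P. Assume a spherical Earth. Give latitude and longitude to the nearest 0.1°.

The haversine formula gives a central angle δ ≈ 0.421 rad (24.1°) between the endpoints.
Interpolate at f = 0.59 with slerp weights a = sin((1−f)δ)/sin δ ≈ 0.420, b = sin(fδ)/sin δ ≈ 0.602.
p = a·p₁ + b·p₂ ≈ (0.479, -0.816, -0.323); φ = arcsin(p_z) ≈ -18.84°, λ = atan2(p_y, p_x) ≈ -59.57°.

≈ lat -18.8°, lon -59.6°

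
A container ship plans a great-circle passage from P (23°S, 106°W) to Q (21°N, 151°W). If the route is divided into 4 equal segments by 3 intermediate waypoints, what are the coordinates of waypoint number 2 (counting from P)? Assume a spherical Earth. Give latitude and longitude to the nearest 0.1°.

From cos δ = sin φ₁ sin φ₂ + cos φ₁ cos φ₂ cos Δλ, the central angle is δ ≈ 1.084 rad (62.1°).
Interpolate at f = 2/4 with slerp weights a = sin((1−f)δ)/sin δ ≈ 0.584, b = sin(fδ)/sin δ ≈ 0.584.
p = a·p₁ + b·p₂ ≈ (-0.625, -0.781, -0.019); φ = arcsin(p_z) ≈ -1.08°, λ = atan2(p_y, p_x) ≈ -128.67°.

≈ (1.1°S, 128.7°W)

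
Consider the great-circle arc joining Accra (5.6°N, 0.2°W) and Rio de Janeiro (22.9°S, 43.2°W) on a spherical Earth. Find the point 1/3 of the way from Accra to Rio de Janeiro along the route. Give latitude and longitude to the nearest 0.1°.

The haversine formula gives a central angle δ ≈ 0.886 rad (50.8°) between the endpoints.
Interpolate at f = 1/3 with slerp weights a = sin((1−f)δ)/sin δ ≈ 0.719, b = sin(fδ)/sin δ ≈ 0.376.
p = a·p₁ + b·p₂ ≈ (0.968, -0.239, -0.076); φ = arcsin(p_z) ≈ -4.36°, λ = atan2(p_y, p_x) ≈ -13.90°.

≈ (4.4°S, 13.9°W)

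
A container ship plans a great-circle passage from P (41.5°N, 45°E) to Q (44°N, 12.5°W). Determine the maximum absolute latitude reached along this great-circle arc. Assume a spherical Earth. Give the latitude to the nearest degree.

≈ 47°N

The great circle lies in the plane with unit normal n̂ = (p₁ × p₂)/|p₁ × p₂|.
Here n̂_z ≈ -0.687; the vertex latitude is φ_max = arccos|n̂_z| ≈ 46.6°.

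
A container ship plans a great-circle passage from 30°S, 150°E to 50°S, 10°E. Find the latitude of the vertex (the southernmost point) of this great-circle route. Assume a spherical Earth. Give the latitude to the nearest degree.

≈ 69°S

The great circle lies in the plane with unit normal n̂ = (p₁ × p₂)/|p₁ × p₂|.
Here n̂_z ≈ -0.358; the vertex latitude is φ_max = arccos|n̂_z| ≈ 69.0°.
Check via Clairaut: cos φ_max = |cos φ₁| · sin C = cos(30.0°)·sin(155.6°) ≈ 0.358, again giving ≈ 69.0°.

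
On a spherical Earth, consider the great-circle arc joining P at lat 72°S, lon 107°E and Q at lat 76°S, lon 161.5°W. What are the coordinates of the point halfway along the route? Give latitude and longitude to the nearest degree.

The haversine formula gives a central angle δ ≈ 0.401 rad (22.9°) between the endpoints.
Interpolate at f = 1/2 with slerp weights a = sin((1−f)δ)/sin δ ≈ 0.510, b = sin(fδ)/sin δ ≈ 0.510.
p = a·p₁ + b·p₂ ≈ (-0.163, 0.112, -0.980); φ = arcsin(p_z) ≈ -78.60°, λ = atan2(p_y, p_x) ≈ 145.62°.

≈ lat 79°S, lon 146°E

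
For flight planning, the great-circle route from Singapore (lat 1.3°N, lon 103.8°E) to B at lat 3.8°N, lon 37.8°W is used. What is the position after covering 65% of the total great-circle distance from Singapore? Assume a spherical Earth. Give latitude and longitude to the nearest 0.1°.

From cos δ = sin φ₁ sin φ₂ + cos φ₁ cos φ₂ cos Δλ, the central angle is δ ≈ 2.466 rad (141.3°).
Interpolate at f = 0.65 with slerp weights a = sin((1−f)δ)/sin δ ≈ 1.215, b = sin(fδ)/sin δ ≈ 1.598.
p = a·p₁ + b·p₂ ≈ (0.970, 0.202, 0.133); φ = arcsin(p_z) ≈ 7.67°, λ = atan2(p_y, p_x) ≈ 11.77°.

≈ lat 7.7°N, lon 11.8°E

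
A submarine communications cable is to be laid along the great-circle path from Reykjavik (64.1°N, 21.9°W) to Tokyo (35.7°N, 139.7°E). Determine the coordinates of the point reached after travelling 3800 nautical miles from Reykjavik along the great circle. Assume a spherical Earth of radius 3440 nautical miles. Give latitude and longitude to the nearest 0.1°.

≈ (51.4°N, 136.2°E)

The haversine formula gives a central angle δ ≈ 1.381 rad (79.1°) between the endpoints. The total great-circle distance is δ·R ≈ 1.381 × 3440 ≈ 4752 nmi, so the target fraction is f = 3800/4752 ≈ 0.800.
Interpolate at f ≈ 0.800 with slerp weights a = sin((1−f)δ)/sin δ ≈ 0.278, b = sin(fδ)/sin δ ≈ 0.910.
p = a·p₁ + b·p₂ ≈ (-0.451, 0.432, 0.781); φ = arcsin(p_z) ≈ 51.35°, λ = atan2(p_y, p_x) ≈ 136.18°.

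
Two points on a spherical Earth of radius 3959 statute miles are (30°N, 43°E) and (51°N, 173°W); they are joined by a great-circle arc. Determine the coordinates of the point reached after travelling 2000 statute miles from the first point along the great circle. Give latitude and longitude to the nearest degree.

Write both endpoints as unit vectors p₁, p₂ with components (cos φ cos λ, cos φ sin λ, sin φ).
The central angle between the endpoints is δ = arccos(p₁·p₂) ≈ 1.623 rad (93.0°). The total great-circle distance is δ·R ≈ 1.623 × 3959 ≈ 6426 mi, so the target fraction is f = 2000/6426 ≈ 0.311.
Interpolate at f ≈ 0.311 with slerp weights a = sin((1−f)δ)/sin δ ≈ 0.900, b = sin(fδ)/sin δ ≈ 0.485.
p = a·p₁ + b·p₂ ≈ (0.268, 0.495, 0.827); φ = arcsin(p_z) ≈ 55.78°, λ = atan2(p_y, p_x) ≈ 61.59°.

≈ (56°N, 62°E)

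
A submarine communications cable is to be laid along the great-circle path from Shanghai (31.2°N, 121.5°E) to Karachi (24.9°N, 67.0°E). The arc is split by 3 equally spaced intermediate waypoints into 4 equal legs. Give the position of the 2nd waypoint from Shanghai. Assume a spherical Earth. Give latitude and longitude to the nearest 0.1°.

Write both endpoints as unit vectors p₁, p₂ with components (cos φ cos λ, cos φ sin λ, sin φ).
The central angle between the endpoints is δ = arccos(p₁·p₂) ≈ 0.838 rad (48.0°).
Interpolate at f = 2/4 with slerp weights a = sin((1−f)δ)/sin δ ≈ 0.547, b = sin(fδ)/sin δ ≈ 0.547.
p = a·p₁ + b·p₂ ≈ (-0.051, 0.856, 0.514); φ = arcsin(p_z) ≈ 30.93°, λ = atan2(p_y, p_x) ≈ 93.38°.

≈ 30.9°N, 93.4°E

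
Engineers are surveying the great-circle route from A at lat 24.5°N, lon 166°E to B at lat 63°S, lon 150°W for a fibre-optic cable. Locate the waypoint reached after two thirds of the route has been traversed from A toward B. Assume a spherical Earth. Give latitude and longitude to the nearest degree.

Convert each endpoint to a unit vector on the sphere (x = cos φ cos λ, y = cos φ sin λ, z = sin φ).
The central angle between the endpoints is δ = arccos(p₁·p₂) ≈ 1.643 rad (94.1°).
Interpolate at f = 2/3 with slerp weights a = sin((1−f)δ)/sin δ ≈ 0.522, b = sin(fδ)/sin δ ≈ 0.891.
p = a·p₁ + b·p₂ ≈ (-0.811, -0.087, -0.578); φ = arcsin(p_z) ≈ -35.30°, λ = atan2(p_y, p_x) ≈ -173.85°.

≈ lat 35°S, lon 174°W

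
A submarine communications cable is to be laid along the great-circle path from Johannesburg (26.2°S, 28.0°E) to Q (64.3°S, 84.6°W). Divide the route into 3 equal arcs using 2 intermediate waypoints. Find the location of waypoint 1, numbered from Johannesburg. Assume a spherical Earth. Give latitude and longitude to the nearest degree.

Convert each endpoint to a unit vector on the sphere (x = cos φ cos λ, y = cos φ sin λ, z = sin φ).
The central angle between the endpoints is δ = arccos(p₁·p₂) ≈ 1.320 rad (75.6°).
Interpolate at f = 1/3 with slerp weights a = sin((1−f)δ)/sin δ ≈ 0.796, b = sin(fδ)/sin δ ≈ 0.440.
p = a·p₁ + b·p₂ ≈ (0.648, 0.145, -0.747); φ = arcsin(p_z) ≈ -48.37°, λ = atan2(p_y, p_x) ≈ 12.64°.

≈ (48°S, 13°E)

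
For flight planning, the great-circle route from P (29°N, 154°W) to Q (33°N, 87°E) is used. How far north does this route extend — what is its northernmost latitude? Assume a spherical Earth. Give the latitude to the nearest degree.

≈ 50°N

The great circle lies in the plane with unit normal n̂ = (p₁ × p₂)/|p₁ × p₂|.
Here n̂_z ≈ -0.644; the vertex latitude is φ_max = arccos|n̂_z| ≈ 49.9°.
Check via Clairaut: cos φ_max = |cos φ₁| · sin C = cos(29.0°)·sin(47.4°) ≈ 0.644, again giving ≈ 49.9°.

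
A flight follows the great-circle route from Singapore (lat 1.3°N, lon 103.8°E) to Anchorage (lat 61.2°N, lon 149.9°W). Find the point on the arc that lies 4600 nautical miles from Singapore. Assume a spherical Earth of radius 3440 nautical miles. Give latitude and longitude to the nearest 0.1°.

≈ lat 60.0°N, lon 168.7°E

Write both endpoints as unit vectors p₁, p₂ with components (cos φ cos λ, cos φ sin λ, sin φ).
The central angle between the endpoints is δ = arccos(p₁·p₂) ≈ 1.686 rad (96.6°). The total great-circle distance is δ·R ≈ 1.686 × 3440 ≈ 5801 nmi, so the target fraction is f = 4600/5801 ≈ 0.793.
Interpolate at f ≈ 0.793 with slerp weights a = sin((1−f)δ)/sin δ ≈ 0.344, b = sin(fδ)/sin δ ≈ 0.979.
p = a·p₁ + b·p₂ ≈ (-0.490, 0.098, 0.866); φ = arcsin(p_z) ≈ 60.00°, λ = atan2(p_y, p_x) ≈ 168.73°.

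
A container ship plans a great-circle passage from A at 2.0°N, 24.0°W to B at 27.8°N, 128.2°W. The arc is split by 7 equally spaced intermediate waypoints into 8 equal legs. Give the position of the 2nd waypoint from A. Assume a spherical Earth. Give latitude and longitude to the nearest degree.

≈ 14°N, 47°W

Write both endpoints as unit vectors p₁, p₂ with components (cos φ cos λ, cos φ sin λ, sin φ).
The central angle between the endpoints is δ = arccos(p₁·p₂) ≈ 1.773 rad (101.6°).
Interpolate at f = 2/8 with slerp weights a = sin((1−f)δ)/sin δ ≈ 0.991, b = sin(fδ)/sin δ ≈ 0.438.
p = a·p₁ + b·p₂ ≈ (0.665, -0.707, 0.239); φ = arcsin(p_z) ≈ 13.81°, λ = atan2(p_y, p_x) ≈ -46.74°.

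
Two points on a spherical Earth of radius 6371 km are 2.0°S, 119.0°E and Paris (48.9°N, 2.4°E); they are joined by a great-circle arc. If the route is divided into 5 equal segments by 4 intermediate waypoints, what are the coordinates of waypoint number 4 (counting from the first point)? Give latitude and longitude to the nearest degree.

From cos δ = sin φ₁ sin φ₂ + cos φ₁ cos φ₂ cos Δλ, the central angle is δ ≈ 1.897 rad (108.7°).
Interpolate at f = 4/5 with slerp weights a = sin((1−f)δ)/sin δ ≈ 0.391, b = sin(fδ)/sin δ ≈ 1.054.
p = a·p₁ + b·p₂ ≈ (0.503, 0.371, 0.781); φ = arcsin(p_z) ≈ 51.33°, λ = atan2(p_y, p_x) ≈ 36.40°.

≈ 51°N, 36°E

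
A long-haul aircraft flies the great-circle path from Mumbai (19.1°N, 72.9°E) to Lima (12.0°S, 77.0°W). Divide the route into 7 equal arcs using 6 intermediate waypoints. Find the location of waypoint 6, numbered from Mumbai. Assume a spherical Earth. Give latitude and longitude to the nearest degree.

≈ (5°S, 57°W)

Write both endpoints as unit vectors p₁, p₂ with components (cos φ cos λ, cos φ sin λ, sin φ).
The central angle between the endpoints is δ = arccos(p₁·p₂) ≈ 2.621 rad (150.2°).
Interpolate at f = 6/7 with slerp weights a = sin((1−f)δ)/sin δ ≈ 0.736, b = sin(fδ)/sin δ ≈ 1.569.
p = a·p₁ + b·p₂ ≈ (0.550, -0.831, -0.085); φ = arcsin(p_z) ≈ -4.90°, λ = atan2(p_y, p_x) ≈ -56.51°.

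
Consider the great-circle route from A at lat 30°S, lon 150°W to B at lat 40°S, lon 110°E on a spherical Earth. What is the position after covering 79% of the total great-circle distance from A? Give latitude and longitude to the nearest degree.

Write both endpoints as unit vectors p₁, p₂ with components (cos φ cos λ, cos φ sin λ, sin φ).
The central angle between the endpoints is δ = arccos(p₁·p₂) ≈ 1.363 rad (78.1°).
Interpolate at f = 0.79 with slerp weights a = sin((1−f)δ)/sin δ ≈ 0.289, b = sin(fδ)/sin δ ≈ 0.900.
p = a·p₁ + b·p₂ ≈ (-0.452, 0.523, -0.723); φ = arcsin(p_z) ≈ -46.28°, λ = atan2(p_y, p_x) ≈ 130.86°.

≈ lat 46°S, lon 131°E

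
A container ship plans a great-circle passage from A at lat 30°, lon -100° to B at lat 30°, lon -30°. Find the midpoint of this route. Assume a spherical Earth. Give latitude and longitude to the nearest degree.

Convert each endpoint to a unit vector on the sphere (x = cos φ cos λ, y = cos φ sin λ, z = sin φ).
The central angle between the endpoints is δ = arccos(p₁·p₂) ≈ 1.040 rad (59.6°).
Interpolate at f = 1/2 with slerp weights a = sin((1−f)δ)/sin δ ≈ 0.576, b = sin(fδ)/sin δ ≈ 0.576.
p = a·p₁ + b·p₂ ≈ (0.345, -0.741, 0.576); φ = arcsin(p_z) ≈ 35.18°, λ = atan2(p_y, p_x) ≈ -65.00°.

≈ lat 35°, lon -65°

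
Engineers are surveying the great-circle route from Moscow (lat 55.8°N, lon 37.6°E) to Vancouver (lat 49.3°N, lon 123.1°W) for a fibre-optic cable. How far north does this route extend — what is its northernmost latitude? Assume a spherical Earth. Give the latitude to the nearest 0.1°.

The great circle lies in the plane with unit normal n̂ = (p₁ × p₂)/|p₁ × p₂|.
Here n̂_z ≈ -0.126; the vertex latitude is φ_max = arccos|n̂_z| ≈ 82.7°.
Check via Clairaut: cos φ_max = |cos φ₁| · sin C = cos(55.8°)·sin(13.0°) ≈ 0.126, again giving ≈ 82.7°.

≈ 82.7°N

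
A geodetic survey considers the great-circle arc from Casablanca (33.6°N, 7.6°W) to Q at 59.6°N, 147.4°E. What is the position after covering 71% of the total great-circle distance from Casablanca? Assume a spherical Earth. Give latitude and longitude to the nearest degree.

Write both endpoints as unit vectors p₁, p₂ with components (cos φ cos λ, cos φ sin λ, sin φ).
The central angle between the endpoints is δ = arccos(p₁·p₂) ≈ 1.475 rad (84.5°).
Interpolate at f = 0.71 with slerp weights a = sin((1−f)δ)/sin δ ≈ 0.417, b = sin(fδ)/sin δ ≈ 0.870.
p = a·p₁ + b·p₂ ≈ (-0.027, 0.191, 0.981); φ = arcsin(p_z) ≈ 78.86°, λ = atan2(p_y, p_x) ≈ 97.98°.

≈ 79°N, 98°E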